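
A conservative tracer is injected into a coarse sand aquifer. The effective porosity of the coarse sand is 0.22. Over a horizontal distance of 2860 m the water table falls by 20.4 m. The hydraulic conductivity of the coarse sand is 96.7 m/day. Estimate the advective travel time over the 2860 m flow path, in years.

Hydraulic gradient i = Δh / L = 20.4 / 2860 = 0.007133.
Darcy flux q = K · i = 96.70 × 0.007133 = 0.6897 m/day.
Seepage velocity v = q / n_e = 0.6897 / 0.22 = 3.135 m/day.
Travel time t = L / v = 2860 / 3.135 = 912.2 days = 2.498 years.

2.50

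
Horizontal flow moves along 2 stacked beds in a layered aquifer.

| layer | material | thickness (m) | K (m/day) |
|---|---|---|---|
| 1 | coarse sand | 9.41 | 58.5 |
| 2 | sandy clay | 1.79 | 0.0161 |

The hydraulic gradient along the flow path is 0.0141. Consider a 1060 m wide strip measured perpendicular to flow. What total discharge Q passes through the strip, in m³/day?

8230

Flow is parallel to layering, so each bed carries its own Darcy discharge and the transmissivities add.
Σ(K_i·b_i) = 58.5×9.41 + 0.0161×1.79 = 550.5 m²/day.
Hydraulic gradient i = 0.0141.
Q = Σ(K_i·b_i) · W · i = 550.5 × 1060 × 0.01410 = 8228 m³/day.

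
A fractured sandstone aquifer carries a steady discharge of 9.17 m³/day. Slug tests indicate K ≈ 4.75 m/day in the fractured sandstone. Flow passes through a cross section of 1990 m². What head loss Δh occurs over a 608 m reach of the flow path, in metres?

0.590

From Q = K·A·i, i = Q / (K·A) = 9.17 / (4.750 × 1990) = 0.0009701.
Head loss Δh = i · L = 0.0009701 × 608 = 0.5898 m.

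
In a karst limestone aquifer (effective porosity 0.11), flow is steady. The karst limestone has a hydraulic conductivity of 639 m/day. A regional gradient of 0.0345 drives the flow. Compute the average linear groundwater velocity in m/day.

Hydraulic gradient i = 0.0345.
Darcy flux q = K · i = 639.0 × 0.03450 = 22.05 m/day.
Seepage velocity v = q / n_e = 22.05 / 0.11 = 200.4 m/day.

200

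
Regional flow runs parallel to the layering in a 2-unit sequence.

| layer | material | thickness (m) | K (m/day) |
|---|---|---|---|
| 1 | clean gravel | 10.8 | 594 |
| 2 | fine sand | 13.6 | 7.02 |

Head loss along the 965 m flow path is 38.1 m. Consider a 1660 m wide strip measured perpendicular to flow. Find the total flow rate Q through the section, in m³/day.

Flow is parallel to layering, so each bed carries its own Darcy discharge and the transmissivities add.
Σ(K_i·b_i) = 594×10.8 + 7.02×13.6 = 6511 m²/day.
Hydraulic gradient i = Δh / L = 38.1 / 965 = 0.03948.
Q = Σ(K_i·b_i) · W · i = 6511 × 1660 × 0.03948 = 4.267e+05 m³/day.

427000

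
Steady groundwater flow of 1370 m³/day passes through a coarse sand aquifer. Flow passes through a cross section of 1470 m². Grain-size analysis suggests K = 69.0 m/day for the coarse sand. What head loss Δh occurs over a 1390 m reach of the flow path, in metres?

18.8

From Q = K·A·i, i = Q / (K·A) = 1370 / (69.00 × 1470) = 0.01351.
Head loss Δh = i · L = 0.01351 × 1390 = 18.77 m.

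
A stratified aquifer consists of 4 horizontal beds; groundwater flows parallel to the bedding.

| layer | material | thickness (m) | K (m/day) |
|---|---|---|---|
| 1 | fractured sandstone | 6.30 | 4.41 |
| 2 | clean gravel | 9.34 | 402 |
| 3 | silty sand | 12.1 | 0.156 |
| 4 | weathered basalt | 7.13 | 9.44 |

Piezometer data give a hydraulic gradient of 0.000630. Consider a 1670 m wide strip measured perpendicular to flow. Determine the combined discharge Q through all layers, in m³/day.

4050

Flow is parallel to layering, so each bed carries its own Darcy discharge and the transmissivities add.
Σ(K_i·b_i) = 4.41×6.30 + 402×9.34 + 0.156×12.1 + 9.44×7.13 = 3852 m²/day.
Hydraulic gradient i = 0.000630.
Q = Σ(K_i·b_i) · W · i = 3852 × 1670 × 0.0006300 = 4052 m³/day.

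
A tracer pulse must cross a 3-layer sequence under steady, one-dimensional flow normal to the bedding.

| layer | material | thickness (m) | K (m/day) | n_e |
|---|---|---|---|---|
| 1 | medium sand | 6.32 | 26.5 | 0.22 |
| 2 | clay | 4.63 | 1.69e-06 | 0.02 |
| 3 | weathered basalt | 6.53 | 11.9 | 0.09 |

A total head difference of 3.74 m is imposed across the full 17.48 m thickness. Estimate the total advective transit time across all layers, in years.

With flow normal to the layers, continuity requires the same specific discharge q through every layer.
Σ(b_i/K_i) = 6.32/26.5 + 4.63/1.69e-06 + 6.53/11.9 = 2.740e+06 d.
q = Δh / Σ(b_i/K_i) = 3.74 / 2.740e+06 = 1.365e-06 m/day.
In each layer the seepage velocity is v_i = q/n_i, so the layer transit time is t_i = b_i·n_i / q:
  layer 1 (medium sand): t_1 = 6.32 × 0.22 / 1.365e-06 = 1.019e+06 d
  layer 2 (clay): t_2 = 4.63 × 0.02 / 1.365e-06 = 67832 d
  layer 3 (weathered basalt): t_3 = 6.53 × 0.09 / 1.365e-06 = 4.305e+05 d
Total t = Σ t_i = 1.517e+06 days = 4153 years.

4150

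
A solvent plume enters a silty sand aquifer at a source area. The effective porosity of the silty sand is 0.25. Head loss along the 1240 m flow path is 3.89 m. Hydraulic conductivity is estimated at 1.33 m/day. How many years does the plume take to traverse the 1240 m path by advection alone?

203

Hydraulic gradient i = Δh / L = 3.89 / 1240 = 0.003137.
Darcy flux q = K · i = 1.330 × 0.003137 = 0.004172 m/day.
Seepage velocity v = q / n_e = 0.004172 / 0.25 = 0.01669 m/day.
Travel time t = L / v = 1240 / 0.01669 = 74299 days = 203.4 years.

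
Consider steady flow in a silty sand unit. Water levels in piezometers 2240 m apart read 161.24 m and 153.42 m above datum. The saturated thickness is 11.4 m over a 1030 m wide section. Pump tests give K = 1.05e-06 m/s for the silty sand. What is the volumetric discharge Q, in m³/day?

Convert K: 1.05e-06 m/s × 86400 = 0.09072 m/day.
Cross-sectional area A = 1030 × 11.4 = 11742 m².
Hydraulic gradient i = (161.24 − 153.42) / 2240 = 7.82 / 2240 = 0.003491.
Darcy's law: Q = K · A · i = 0.09072 × 11742 × 0.003491 = 3.719 m³/day.

3.72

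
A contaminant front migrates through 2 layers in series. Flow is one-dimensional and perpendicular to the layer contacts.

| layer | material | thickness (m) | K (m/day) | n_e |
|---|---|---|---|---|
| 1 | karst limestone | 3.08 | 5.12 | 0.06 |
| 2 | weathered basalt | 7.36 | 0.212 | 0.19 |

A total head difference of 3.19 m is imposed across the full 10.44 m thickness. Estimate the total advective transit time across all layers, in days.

17.5

With flow normal to the layers, continuity requires the same specific discharge q through every layer.
Σ(b_i/K_i) = 3.08/5.12 + 7.36/0.212 = 35.32 d.
q = Δh / Σ(b_i/K_i) = 3.19 / 35.32 = 0.09032 m/day.
In each layer the seepage velocity is v_i = q/n_i, so the layer transit time is t_i = b_i·n_i / q:
  layer 1 (karst limestone): t_1 = 3.08 × 0.06 / 0.09032 = 2.046 d
  layer 2 (weathered basalt): t_2 = 7.36 × 0.19 / 0.09032 = 15.48 d
Total t = Σ t_i = 17.53 days.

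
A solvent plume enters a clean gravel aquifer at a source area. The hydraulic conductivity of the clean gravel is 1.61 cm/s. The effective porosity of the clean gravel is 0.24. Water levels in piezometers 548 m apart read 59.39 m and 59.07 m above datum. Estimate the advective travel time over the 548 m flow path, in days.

Convert K: 1.61 cm/s × 864 = 1391 m/day.
Hydraulic gradient i = (59.39 − 59.07) / 548 = 0.32 / 548 = 0.0005839.
Darcy flux q = K · i = 1391 × 0.0005839 = 0.8123 m/day.
Seepage velocity v = q / n_e = 0.8123 / 0.24 = 3.385 m/day.
Travel time t = L / v = 548 / 3.385 = 161.9 days.

162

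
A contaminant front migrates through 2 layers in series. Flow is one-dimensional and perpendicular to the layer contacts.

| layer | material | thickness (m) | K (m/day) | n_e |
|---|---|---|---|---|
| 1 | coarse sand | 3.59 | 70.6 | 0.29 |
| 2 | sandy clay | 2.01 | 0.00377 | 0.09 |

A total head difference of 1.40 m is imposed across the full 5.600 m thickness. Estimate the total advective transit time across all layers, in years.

With flow normal to the layers, continuity requires the same specific discharge q through every layer.
Σ(b_i/K_i) = 3.59/70.6 + 2.01/0.00377 = 533.2 d.
q = Δh / Σ(b_i/K_i) = 1.40 / 533.2 = 0.002626 m/day.
In each layer the seepage velocity is v_i = q/n_i, so the layer transit time is t_i = b_i·n_i / q:
  layer 1 (coarse sand): t_1 = 3.59 × 0.29 / 0.002626 = 396.5 d
  layer 2 (sandy clay): t_2 = 2.01 × 0.09 / 0.002626 = 68.90 d
Total t = Σ t_i = 465.4 days = 1.274 years.

1.27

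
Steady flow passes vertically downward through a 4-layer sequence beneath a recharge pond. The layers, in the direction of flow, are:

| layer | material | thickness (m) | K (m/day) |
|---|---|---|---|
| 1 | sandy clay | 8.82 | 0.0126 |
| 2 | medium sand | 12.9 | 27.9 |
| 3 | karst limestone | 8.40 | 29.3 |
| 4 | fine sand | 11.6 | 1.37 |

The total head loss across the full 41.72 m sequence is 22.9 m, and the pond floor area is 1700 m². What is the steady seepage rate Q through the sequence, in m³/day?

Flow is perpendicular to layering, so the layers act in series and the equivalent K is the thickness-weighted harmonic mean.
Total thickness L = 8.82 + 12.9 + 8.40 + 11.6 = 41.72 m.
Σ(b_i/K_i) = 8.82/0.0126 + 12.9/27.9 + 8.40/29.3 + 11.6/1.37 = 709.2 d.
K_eq = L / Σ(b_i/K_i) = 41.72 / 709.2 = 0.05883 m/day.
Q = K_eq · A · (Δh/L) = 0.05883 × 1700 × (22.9/41.72) = 54.89 m³/day.

54.9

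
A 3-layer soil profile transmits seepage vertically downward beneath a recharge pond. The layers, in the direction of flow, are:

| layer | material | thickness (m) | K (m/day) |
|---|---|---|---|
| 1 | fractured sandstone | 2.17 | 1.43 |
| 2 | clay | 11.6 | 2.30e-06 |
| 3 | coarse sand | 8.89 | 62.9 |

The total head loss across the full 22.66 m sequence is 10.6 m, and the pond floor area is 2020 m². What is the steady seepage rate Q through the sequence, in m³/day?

Flow is perpendicular to layering, so the layers act in series and the equivalent K is the thickness-weighted harmonic mean.
Total thickness L = 2.17 + 11.6 + 8.89 = 22.66 m.
Σ(b_i/K_i) = 2.17/1.43 + 11.6/2.30e-06 + 8.89/62.9 = 5.043e+06 d.
K_eq = L / Σ(b_i/K_i) = 22.66 / 5.043e+06 = 4.493e-06 m/day.
Q = K_eq · A · (Δh/L) = 4.493e-06 × 2020 × (10.6/22.66) = 0.004245 m³/day.

0.00425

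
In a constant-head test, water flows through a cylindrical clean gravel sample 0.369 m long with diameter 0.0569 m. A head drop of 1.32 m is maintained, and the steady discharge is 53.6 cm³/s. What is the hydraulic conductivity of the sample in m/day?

509

Cross-sectional area A = π·(d/2)² = π × (0.0569/2)² = 0.002543 m².
Convert discharge: 53.6 cm³/s = 5.360e-05 m³/s.
Darcy's law rearranged: K = Q·L / (A·Δh) = 5.360e-05 × 0.369 / (0.002543 × 1.32) = 0.005893 m/s = 509.1 m/day.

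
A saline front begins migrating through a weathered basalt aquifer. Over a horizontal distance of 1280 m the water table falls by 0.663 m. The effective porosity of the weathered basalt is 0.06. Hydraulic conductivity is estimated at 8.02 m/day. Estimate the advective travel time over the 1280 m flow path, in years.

Hydraulic gradient i = Δh / L = 0.663 / 1280 = 0.0005180.
Darcy flux q = K · i = 8.020 × 0.0005180 = 0.004154 m/day.
Seepage velocity v = q / n_e = 0.004154 / 0.06 = 0.06924 m/day.
Travel time t = L / v = 1280 / 0.06924 = 18488 days = 50.62 years.

50.6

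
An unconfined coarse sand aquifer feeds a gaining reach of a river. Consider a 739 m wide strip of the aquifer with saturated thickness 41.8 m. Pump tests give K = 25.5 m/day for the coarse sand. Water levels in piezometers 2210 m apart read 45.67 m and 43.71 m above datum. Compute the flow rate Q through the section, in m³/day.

699

Cross-sectional area A = 739 × 41.8 = 30890 m².
Hydraulic gradient i = (45.67 − 43.71) / 2210 = 1.96 / 2210 = 0.0008869.
Darcy's law: Q = K · A · i = 25.50 × 30890 × 0.0008869 = 698.6 m³/day.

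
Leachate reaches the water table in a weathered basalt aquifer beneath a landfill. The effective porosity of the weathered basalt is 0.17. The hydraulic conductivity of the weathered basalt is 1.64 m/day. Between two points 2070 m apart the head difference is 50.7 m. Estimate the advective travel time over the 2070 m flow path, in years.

Hydraulic gradient i = Δh / L = 50.7 / 2070 = 0.02449.
Darcy flux q = K · i = 1.640 × 0.02449 = 0.04017 m/day.
Seepage velocity v = q / n_e = 0.04017 / 0.17 = 0.2363 m/day.
Travel time t = L / v = 2070 / 0.2363 = 8761 days = 23.99 years.

24.0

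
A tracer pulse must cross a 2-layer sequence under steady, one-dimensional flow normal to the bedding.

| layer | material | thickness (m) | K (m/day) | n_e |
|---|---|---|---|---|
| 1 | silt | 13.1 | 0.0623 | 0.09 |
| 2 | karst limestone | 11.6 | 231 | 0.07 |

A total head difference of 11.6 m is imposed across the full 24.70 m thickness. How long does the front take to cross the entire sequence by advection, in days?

With flow normal to the layers, continuity requires the same specific discharge q through every layer.
Σ(b_i/K_i) = 13.1/0.0623 + 11.6/231 = 210.3 d.
q = Δh / Σ(b_i/K_i) = 11.6 / 210.3 = 0.05515 m/day.
In each layer the seepage velocity is v_i = q/n_i, so the layer transit time is t_i = b_i·n_i / q:
  layer 1 (silt): t_1 = 13.1 × 0.09 / 0.05515 = 21.38 d
  layer 2 (karst limestone): t_2 = 11.6 × 0.07 / 0.05515 = 14.72 d
Total t = Σ t_i = 36.10 days.

36.1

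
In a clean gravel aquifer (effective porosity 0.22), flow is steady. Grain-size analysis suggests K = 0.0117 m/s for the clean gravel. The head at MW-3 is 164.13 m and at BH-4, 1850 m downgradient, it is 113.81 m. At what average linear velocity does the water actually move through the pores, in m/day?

125

Convert K: 0.0117 m/s × 86400 = 1011 m/day.
Hydraulic gradient i = (164.13 − 113.81) / 1850 = 50.32 / 1850 = 0.02720.
Darcy flux q = K · i = 1011 × 0.02720 = 27.50 m/day.
Seepage velocity v = q / n_e = 27.50 / 0.22 = 125.0 m/day.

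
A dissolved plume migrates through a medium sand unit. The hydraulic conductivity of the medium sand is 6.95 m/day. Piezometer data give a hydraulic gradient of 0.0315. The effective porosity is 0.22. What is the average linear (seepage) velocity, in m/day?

Hydraulic gradient i = 0.0315.
Darcy flux q = K · i = 6.950 × 0.03150 = 0.2189 m/day.
Seepage velocity v = q / n_e = 0.2189 / 0.22 = 0.9951 m/day.

0.995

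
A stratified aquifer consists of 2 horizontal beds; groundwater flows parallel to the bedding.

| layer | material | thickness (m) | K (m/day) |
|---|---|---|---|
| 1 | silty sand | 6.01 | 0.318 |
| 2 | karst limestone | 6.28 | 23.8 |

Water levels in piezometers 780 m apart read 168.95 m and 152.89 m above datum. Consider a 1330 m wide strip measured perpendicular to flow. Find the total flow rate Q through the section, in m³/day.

4150

Flow is parallel to layering, so each bed carries its own Darcy discharge and the transmissivities add.
Σ(K_i·b_i) = 0.318×6.01 + 23.8×6.28 = 151.4 m²/day.
Hydraulic gradient i = (168.95 − 152.89) / 780 = 16.06 / 780 = 0.02059.
Q = Σ(K_i·b_i) · W · i = 151.4 × 1330 × 0.02059 = 4145 m³/day.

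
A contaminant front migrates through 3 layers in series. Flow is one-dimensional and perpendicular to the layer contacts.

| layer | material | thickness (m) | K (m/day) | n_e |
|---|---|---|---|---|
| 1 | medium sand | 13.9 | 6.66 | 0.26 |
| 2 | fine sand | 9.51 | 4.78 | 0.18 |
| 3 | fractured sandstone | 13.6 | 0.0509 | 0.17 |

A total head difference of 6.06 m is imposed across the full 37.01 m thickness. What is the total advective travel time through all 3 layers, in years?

0.936

With flow normal to the layers, continuity requires the same specific discharge q through every layer.
Σ(b_i/K_i) = 13.9/6.66 + 9.51/4.78 + 13.6/0.0509 = 271.3 d.
q = Δh / Σ(b_i/K_i) = 6.06 / 271.3 = 0.02234 m/day.
In each layer the seepage velocity is v_i = q/n_i, so the layer transit time is t_i = b_i·n_i / q:
  layer 1 (medium sand): t_1 = 13.9 × 0.26 / 0.02234 = 161.8 d
  layer 2 (fine sand): t_2 = 9.51 × 0.18 / 0.02234 = 76.63 d
  layer 3 (fractured sandstone): t_3 = 13.6 × 0.17 / 0.02234 = 103.5 d
Total t = Σ t_i = 341.9 days = 0.9361 years.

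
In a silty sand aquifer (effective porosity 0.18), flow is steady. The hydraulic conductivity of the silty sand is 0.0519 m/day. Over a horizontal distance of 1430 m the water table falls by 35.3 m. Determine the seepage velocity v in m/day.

0.00712

Hydraulic gradient i = Δh / L = 35.3 / 1430 = 0.02469.
Darcy flux q = K · i = 0.05190 × 0.02469 = 0.001281 m/day.
Seepage velocity v = q / n_e = 0.001281 / 0.18 = 0.007118 m/day.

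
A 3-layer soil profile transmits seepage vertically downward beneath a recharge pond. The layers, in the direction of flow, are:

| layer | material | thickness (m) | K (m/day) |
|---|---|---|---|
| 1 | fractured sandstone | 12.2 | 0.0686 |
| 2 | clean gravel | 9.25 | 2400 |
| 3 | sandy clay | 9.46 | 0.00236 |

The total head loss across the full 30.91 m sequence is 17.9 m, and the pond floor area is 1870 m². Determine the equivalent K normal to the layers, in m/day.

0.00738

Flow is perpendicular to layering, so the layers act in series and the equivalent K is the thickness-weighted harmonic mean.
Total thickness L = 12.2 + 9.25 + 9.46 = 30.91 m.
Σ(b_i/K_i) = 12.2/0.0686 + 9.25/2400 + 9.46/0.00236 = 4186 d.
K_eq = L / Σ(b_i/K_i) = 30.91 / 4186 = 0.007384 m/day.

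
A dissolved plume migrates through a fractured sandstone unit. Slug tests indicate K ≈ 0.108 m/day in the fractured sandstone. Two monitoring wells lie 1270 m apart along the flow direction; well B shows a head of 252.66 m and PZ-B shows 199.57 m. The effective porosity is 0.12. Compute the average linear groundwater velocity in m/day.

Hydraulic gradient i = (252.66 − 199.57) / 1270 = 53.09 / 1270 = 0.04180.
Darcy flux q = K · i = 0.1080 × 0.04180 = 0.004515 m/day.
Seepage velocity v = q / n_e = 0.004515 / 0.12 = 0.03762 m/day.

0.0376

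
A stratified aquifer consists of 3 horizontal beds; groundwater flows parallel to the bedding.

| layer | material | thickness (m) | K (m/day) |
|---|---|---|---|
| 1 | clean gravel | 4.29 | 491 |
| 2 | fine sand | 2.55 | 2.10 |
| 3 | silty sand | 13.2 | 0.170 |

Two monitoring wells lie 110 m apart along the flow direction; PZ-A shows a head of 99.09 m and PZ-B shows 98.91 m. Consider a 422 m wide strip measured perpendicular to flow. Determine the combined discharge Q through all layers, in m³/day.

1460

Flow is parallel to layering, so each bed carries its own Darcy discharge and the transmissivities add.
Σ(K_i·b_i) = 491×4.29 + 2.10×2.55 + 0.170×13.2 = 2114 m²/day.
Hydraulic gradient i = (99.09 − 98.91) / 110 = 0.18 / 110 = 0.001636.
Q = Σ(K_i·b_i) · W · i = 2114 × 422 × 0.001636 = 1460 m³/day.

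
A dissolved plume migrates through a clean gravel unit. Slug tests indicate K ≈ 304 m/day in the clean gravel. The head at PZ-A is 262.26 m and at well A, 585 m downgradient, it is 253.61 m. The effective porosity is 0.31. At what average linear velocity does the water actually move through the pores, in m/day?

14.5

Hydraulic gradient i = (262.26 − 253.61) / 585 = 8.65 / 585 = 0.01479.
Darcy flux q = K · i = 304.0 × 0.01479 = 4.495 m/day.
Seepage velocity v = q / n_e = 4.495 / 0.31 = 14.50 m/day.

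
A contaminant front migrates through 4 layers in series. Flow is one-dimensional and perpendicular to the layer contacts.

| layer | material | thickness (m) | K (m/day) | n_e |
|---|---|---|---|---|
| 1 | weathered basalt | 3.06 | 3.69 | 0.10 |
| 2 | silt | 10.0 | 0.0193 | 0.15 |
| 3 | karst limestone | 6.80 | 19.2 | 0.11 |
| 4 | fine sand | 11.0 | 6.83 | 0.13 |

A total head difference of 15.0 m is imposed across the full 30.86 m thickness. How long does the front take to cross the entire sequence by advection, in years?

0.379

With flow normal to the layers, continuity requires the same specific discharge q through every layer.
Σ(b_i/K_i) = 3.06/3.69 + 10.0/0.0193 + 6.80/19.2 + 11.0/6.83 = 520.9 d.
q = Δh / Σ(b_i/K_i) = 15.0 / 520.9 = 0.02879 m/day.
In each layer the seepage velocity is v_i = q/n_i, so the layer transit time is t_i = b_i·n_i / q:
  layer 1 (weathered basalt): t_1 = 3.06 × 0.10 / 0.02879 = 10.63 d
  layer 2 (silt): t_2 = 10.0 × 0.15 / 0.02879 = 52.09 d
  layer 3 (karst limestone): t_3 = 6.80 × 0.11 / 0.02879 = 25.98 d
  layer 4 (fine sand): t_4 = 11.0 × 0.13 / 0.02879 = 49.66 d
Total t = Σ t_i = 138.4 days = 0.3788 years.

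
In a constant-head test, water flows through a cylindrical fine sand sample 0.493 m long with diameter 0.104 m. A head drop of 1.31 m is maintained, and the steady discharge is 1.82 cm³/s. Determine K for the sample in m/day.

Cross-sectional area A = π·(d/2)² = π × (0.104/2)² = 0.008495 m².
Convert discharge: 1.82 cm³/s = 1.820e-06 m³/s.
Darcy's law rearranged: K = Q·L / (A·Δh) = 1.820e-06 × 0.493 / (0.008495 × 1.31) = 8.063e-05 m/s = 6.966 m/day.

6.97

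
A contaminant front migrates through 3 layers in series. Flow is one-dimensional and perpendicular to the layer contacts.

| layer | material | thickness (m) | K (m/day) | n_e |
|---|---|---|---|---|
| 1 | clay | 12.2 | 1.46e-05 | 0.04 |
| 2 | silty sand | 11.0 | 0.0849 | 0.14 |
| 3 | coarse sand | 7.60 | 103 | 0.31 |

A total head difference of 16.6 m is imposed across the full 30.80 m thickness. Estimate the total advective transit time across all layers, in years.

604

With flow normal to the layers, continuity requires the same specific discharge q through every layer.
Σ(b_i/K_i) = 12.2/1.46e-05 + 11.0/0.0849 + 7.60/103 = 8.357e+05 d.
q = Δh / Σ(b_i/K_i) = 16.6 / 8.357e+05 = 1.986e-05 m/day.
In each layer the seepage velocity is v_i = q/n_i, so the layer transit time is t_i = b_i·n_i / q:
  layer 1 (clay): t_1 = 12.2 × 0.04 / 1.986e-05 = 24569 d
  layer 2 (silty sand): t_2 = 11.0 × 0.14 / 1.986e-05 = 77533 d
  layer 3 (coarse sand): t_3 = 7.60 × 0.31 / 1.986e-05 = 1.186e+05 d
Total t = Σ t_i = 2.207e+05 days = 604.3 years.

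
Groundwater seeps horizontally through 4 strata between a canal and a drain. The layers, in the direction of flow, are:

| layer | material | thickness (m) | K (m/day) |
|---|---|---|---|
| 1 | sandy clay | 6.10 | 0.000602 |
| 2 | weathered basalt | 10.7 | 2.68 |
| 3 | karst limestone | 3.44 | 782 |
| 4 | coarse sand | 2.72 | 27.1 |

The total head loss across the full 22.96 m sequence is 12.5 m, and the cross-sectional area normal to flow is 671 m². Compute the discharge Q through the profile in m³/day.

Flow is perpendicular to layering, so the layers act in series and the equivalent K is the thickness-weighted harmonic mean.
Total thickness L = 6.10 + 10.7 + 3.44 + 2.72 = 22.96 m.
Σ(b_i/K_i) = 6.10/0.000602 + 10.7/2.68 + 3.44/782 + 2.72/27.1 = 10137 d.
K_eq = L / Σ(b_i/K_i) = 22.96 / 10137 = 0.002265 m/day.
Q = K_eq · A · (Δh/L) = 0.002265 × 671 × (12.5/22.96) = 0.8274 m³/day.

0.827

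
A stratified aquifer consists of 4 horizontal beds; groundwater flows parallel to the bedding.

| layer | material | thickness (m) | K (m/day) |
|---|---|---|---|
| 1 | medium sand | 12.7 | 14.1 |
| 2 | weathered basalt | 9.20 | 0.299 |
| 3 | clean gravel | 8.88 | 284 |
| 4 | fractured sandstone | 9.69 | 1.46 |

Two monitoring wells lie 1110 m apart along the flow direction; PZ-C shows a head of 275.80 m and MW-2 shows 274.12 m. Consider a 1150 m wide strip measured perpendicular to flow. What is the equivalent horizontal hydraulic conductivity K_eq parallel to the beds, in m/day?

Flow is parallel to layering, so each bed carries its own Darcy discharge and the transmissivities add.
Σ(K_i·b_i) = 14.1×12.7 + 0.299×9.20 + 284×8.88 + 1.46×9.69 = 2718 m²/day.
Total thickness b = 40.47 m, so K_eq = Σ(K_i·b_i)/b = 67.16 m/day.

67.2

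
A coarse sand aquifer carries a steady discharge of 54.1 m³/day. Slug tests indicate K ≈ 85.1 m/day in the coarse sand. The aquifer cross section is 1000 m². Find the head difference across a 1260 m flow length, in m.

From Q = K·A·i, i = Q / (K·A) = 54.1 / (85.10 × 1000) = 0.0006357.
Head loss Δh = i · L = 0.0006357 × 1260 = 0.8010 m.

0.801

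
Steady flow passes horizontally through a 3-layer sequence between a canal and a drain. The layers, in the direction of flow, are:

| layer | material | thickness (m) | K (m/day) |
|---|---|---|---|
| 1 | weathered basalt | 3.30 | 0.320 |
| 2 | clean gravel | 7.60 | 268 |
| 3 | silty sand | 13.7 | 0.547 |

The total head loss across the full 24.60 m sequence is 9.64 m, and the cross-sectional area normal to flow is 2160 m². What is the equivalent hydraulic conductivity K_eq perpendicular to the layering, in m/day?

Flow is perpendicular to layering, so the layers act in series and the equivalent K is the thickness-weighted harmonic mean.
Total thickness L = 3.30 + 7.60 + 13.7 = 24.60 m.
Σ(b_i/K_i) = 3.30/0.320 + 7.60/268 + 13.7/0.547 = 35.39 d.
K_eq = L / Σ(b_i/K_i) = 24.60 / 35.39 = 0.6952 m/day.

0.695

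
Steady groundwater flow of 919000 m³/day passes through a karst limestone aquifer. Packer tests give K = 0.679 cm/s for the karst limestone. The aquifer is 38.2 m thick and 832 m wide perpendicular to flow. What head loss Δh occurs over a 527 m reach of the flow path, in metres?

26.0

Convert K: 0.679 cm/s × 864 = 586.7 m/day.
Cross-sectional area A = 832 × 38.2 = 31782 m².
From Q = K·A·i, i = Q / (K·A) = 919000 / (586.7 × 31782) = 0.04929.
Head loss Δh = i · L = 0.04929 × 527 = 25.98 m.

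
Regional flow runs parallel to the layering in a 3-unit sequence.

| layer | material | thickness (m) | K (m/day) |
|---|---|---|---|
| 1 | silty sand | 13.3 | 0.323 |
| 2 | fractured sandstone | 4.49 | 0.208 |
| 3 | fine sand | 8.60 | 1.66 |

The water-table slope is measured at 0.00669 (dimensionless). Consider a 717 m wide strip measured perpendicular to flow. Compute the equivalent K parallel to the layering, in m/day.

0.739

Flow is parallel to layering, so each bed carries its own Darcy discharge and the transmissivities add.
Σ(K_i·b_i) = 0.323×13.3 + 0.208×4.49 + 1.66×8.60 = 19.51 m²/day.
Total thickness b = 26.39 m, so K_eq = Σ(K_i·b_i)/b = 0.7391 m/day.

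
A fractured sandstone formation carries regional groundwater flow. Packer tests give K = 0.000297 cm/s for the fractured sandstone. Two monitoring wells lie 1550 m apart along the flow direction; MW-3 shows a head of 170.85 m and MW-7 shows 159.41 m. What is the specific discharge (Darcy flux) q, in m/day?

Convert K: 0.000297 cm/s × 864 = 0.2566 m/day.
Hydraulic gradient i = (170.85 − 159.41) / 1550 = 11.44 / 1550 = 0.007381.
Specific discharge q = K · i = 0.2566 × 0.007381 = 0.001894 m/day.

0.00189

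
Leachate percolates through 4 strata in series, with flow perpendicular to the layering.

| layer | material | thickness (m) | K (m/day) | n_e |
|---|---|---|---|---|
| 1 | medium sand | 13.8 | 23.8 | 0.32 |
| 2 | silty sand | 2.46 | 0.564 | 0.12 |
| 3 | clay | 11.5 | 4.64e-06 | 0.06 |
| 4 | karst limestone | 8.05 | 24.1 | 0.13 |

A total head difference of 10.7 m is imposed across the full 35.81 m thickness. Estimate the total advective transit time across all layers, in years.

With flow normal to the layers, continuity requires the same specific discharge q through every layer.
Σ(b_i/K_i) = 13.8/23.8 + 2.46/0.564 + 11.5/4.64e-06 + 8.05/24.1 = 2.478e+06 d.
q = Δh / Σ(b_i/K_i) = 10.7 / 2.478e+06 = 4.317e-06 m/day.
In each layer the seepage velocity is v_i = q/n_i, so the layer transit time is t_i = b_i·n_i / q:
  layer 1 (medium sand): t_1 = 13.8 × 0.32 / 4.317e-06 = 1.023e+06 d
  layer 2 (silty sand): t_2 = 2.46 × 0.12 / 4.317e-06 = 68378 d
  layer 3 (clay): t_3 = 11.5 × 0.06 / 4.317e-06 = 1.598e+05 d
  layer 4 (karst limestone): t_4 = 8.05 × 0.13 / 4.317e-06 = 2.424e+05 d
Total t = Σ t_i = 1.493e+06 days = 4089 years.

4090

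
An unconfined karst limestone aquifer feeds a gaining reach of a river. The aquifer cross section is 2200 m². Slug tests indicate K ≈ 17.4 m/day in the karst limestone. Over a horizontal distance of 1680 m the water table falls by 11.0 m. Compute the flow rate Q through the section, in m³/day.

Hydraulic gradient i = Δh / L = 11.0 / 1680 = 0.006548.
Darcy's law: Q = K · A · i = 17.40 × 2200 × 0.006548 = 250.6 m³/day.

251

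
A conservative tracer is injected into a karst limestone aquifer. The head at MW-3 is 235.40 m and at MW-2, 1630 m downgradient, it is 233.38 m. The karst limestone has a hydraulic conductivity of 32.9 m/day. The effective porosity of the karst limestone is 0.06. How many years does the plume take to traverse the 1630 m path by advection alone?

Hydraulic gradient i = (235.40 − 233.38) / 1630 = 2.02 / 1630 = 0.001239.
Darcy flux q = K · i = 32.90 × 0.001239 = 0.04077 m/day.
Seepage velocity v = q / n_e = 0.04077 / 0.06 = 0.6795 m/day.
Travel time t = L / v = 1630 / 0.6795 = 2399 days = 6.567 years.

6.57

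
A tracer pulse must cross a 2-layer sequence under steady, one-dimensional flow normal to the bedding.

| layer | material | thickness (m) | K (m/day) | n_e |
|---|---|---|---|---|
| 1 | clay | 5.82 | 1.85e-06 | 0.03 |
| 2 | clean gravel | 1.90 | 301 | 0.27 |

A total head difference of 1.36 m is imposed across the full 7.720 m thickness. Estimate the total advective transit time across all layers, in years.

4350

With flow normal to the layers, continuity requires the same specific discharge q through every layer.
Σ(b_i/K_i) = 5.82/1.85e-06 + 1.90/301 = 3.146e+06 d.
q = Δh / Σ(b_i/K_i) = 1.36 / 3.146e+06 = 4.323e-07 m/day.
In each layer the seepage velocity is v_i = q/n_i, so the layer transit time is t_i = b_i·n_i / q:
  layer 1 (clay): t_1 = 5.82 × 0.03 / 4.323e-07 = 4.039e+05 d
  layer 2 (clean gravel): t_2 = 1.90 × 0.27 / 4.323e-07 = 1.187e+06 d
Total t = Σ t_i = 1.591e+06 days = 4355 years.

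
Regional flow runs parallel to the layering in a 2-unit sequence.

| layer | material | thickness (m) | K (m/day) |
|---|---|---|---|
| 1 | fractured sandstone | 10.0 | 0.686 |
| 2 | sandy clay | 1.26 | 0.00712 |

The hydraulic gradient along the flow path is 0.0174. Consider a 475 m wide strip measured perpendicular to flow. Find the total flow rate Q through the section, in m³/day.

Flow is parallel to layering, so each bed carries its own Darcy discharge and the transmissivities add.
Σ(K_i·b_i) = 0.686×10.0 + 0.00712×1.26 = 6.869 m²/day.
Hydraulic gradient i = 0.0174.
Q = Σ(K_i·b_i) · W · i = 6.869 × 475 × 0.01740 = 56.77 m³/day.

56.8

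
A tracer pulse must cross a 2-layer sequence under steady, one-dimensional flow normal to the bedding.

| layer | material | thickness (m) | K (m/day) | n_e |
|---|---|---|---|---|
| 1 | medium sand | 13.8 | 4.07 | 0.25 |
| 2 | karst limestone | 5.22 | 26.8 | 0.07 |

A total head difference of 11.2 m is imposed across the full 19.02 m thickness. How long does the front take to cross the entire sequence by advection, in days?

With flow normal to the layers, continuity requires the same specific discharge q through every layer.
Σ(b_i/K_i) = 13.8/4.07 + 5.22/26.8 = 3.585 d.
q = Δh / Σ(b_i/K_i) = 11.2 / 3.585 = 3.124 m/day.
In each layer the seepage velocity is v_i = q/n_i, so the layer transit time is t_i = b_i·n_i / q:
  layer 1 (medium sand): t_1 = 13.8 × 0.25 / 3.124 = 1.104 d
  layer 2 (karst limestone): t_2 = 5.22 × 0.07 / 3.124 = 0.1170 d
Total t = Σ t_i = 1.221 days.

1.22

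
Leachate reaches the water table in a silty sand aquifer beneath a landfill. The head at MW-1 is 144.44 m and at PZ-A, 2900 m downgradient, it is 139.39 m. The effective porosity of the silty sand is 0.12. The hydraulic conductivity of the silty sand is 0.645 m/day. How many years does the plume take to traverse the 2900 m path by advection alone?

Hydraulic gradient i = (144.44 − 139.39) / 2900 = 5.05 / 2900 = 0.001741.
Darcy flux q = K · i = 0.6450 × 0.001741 = 0.001123 m/day.
Seepage velocity v = q / n_e = 0.001123 / 0.12 = 0.009360 m/day.
Travel time t = L / v = 2900 / 0.009360 = 3.098e+05 days = 848.3 years.

848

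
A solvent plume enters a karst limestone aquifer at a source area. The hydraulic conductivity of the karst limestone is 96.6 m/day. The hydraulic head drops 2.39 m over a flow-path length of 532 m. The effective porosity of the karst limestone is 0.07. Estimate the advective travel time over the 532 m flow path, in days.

85.8

Hydraulic gradient i = Δh / L = 2.39 / 532 = 0.004492.
Darcy flux q = K · i = 96.60 × 0.004492 = 0.4340 m/day.
Seepage velocity v = q / n_e = 0.4340 / 0.07 = 6.200 m/day.
Travel time t = L / v = 532 / 6.200 = 85.81 days.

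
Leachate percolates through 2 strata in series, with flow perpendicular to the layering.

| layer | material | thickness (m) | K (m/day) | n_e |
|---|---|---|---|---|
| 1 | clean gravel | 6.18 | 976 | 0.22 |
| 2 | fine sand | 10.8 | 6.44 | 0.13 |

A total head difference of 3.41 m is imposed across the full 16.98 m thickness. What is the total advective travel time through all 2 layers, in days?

1.36

With flow normal to the layers, continuity requires the same specific discharge q through every layer.
Σ(b_i/K_i) = 6.18/976 + 10.8/6.44 = 1.683 d.
q = Δh / Σ(b_i/K_i) = 3.41 / 1.683 = 2.026 m/day.
In each layer the seepage velocity is v_i = q/n_i, so the layer transit time is t_i = b_i·n_i / q:
  layer 1 (clean gravel): t_1 = 6.18 × 0.22 / 2.026 = 0.6712 d
  layer 2 (fine sand): t_2 = 10.8 × 0.13 / 2.026 = 0.6931 d
Total t = Σ t_i = 1.364 days.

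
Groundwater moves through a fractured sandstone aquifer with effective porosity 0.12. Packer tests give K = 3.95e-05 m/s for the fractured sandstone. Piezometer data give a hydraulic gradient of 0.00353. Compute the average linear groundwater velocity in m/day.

Convert K: 3.95e-05 m/s × 86400 = 3.413 m/day.
Hydraulic gradient i = 0.00353.
Darcy flux q = K · i = 3.413 × 0.003530 = 0.01205 m/day.
Seepage velocity v = q / n_e = 0.01205 / 0.12 = 0.1004 m/day.

0.100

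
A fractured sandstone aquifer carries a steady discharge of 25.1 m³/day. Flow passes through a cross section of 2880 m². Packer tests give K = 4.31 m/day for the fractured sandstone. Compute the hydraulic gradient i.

0.00202

From Q = K·A·i, i = Q / (K·A) = 25.1 / (4.310 × 2880) = 0.002022.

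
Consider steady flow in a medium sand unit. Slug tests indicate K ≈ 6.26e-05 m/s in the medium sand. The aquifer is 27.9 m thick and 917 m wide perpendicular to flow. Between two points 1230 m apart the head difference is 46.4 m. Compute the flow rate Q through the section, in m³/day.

5220

Convert K: 6.26e-05 m/s × 86400 = 5.409 m/day.
Cross-sectional area A = 917 × 27.9 = 25584 m².
Hydraulic gradient i = Δh / L = 46.4 / 1230 = 0.03772.
Darcy's law: Q = K · A · i = 5.409 × 25584 × 0.03772 = 5220 m³/day.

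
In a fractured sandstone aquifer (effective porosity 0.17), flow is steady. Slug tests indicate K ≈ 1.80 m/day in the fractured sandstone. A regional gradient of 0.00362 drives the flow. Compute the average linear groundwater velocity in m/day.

0.0383

Hydraulic gradient i = 0.00362.
Darcy flux q = K · i = 1.800 × 0.003620 = 0.006516 m/day.
Seepage velocity v = q / n_e = 0.006516 / 0.17 = 0.03833 m/day.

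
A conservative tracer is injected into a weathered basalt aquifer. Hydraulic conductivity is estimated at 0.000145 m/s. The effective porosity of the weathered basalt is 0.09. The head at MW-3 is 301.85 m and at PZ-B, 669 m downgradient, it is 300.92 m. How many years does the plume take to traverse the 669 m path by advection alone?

Convert K: 0.000145 m/s × 86400 = 12.53 m/day.
Hydraulic gradient i = (301.85 − 300.92) / 669 = 0.93 / 669 = 0.001390.
Darcy flux q = K · i = 12.53 × 0.001390 = 0.01742 m/day.
Seepage velocity v = q / n_e = 0.01742 / 0.09 = 0.1935 m/day.
Travel time t = L / v = 669 / 0.1935 = 3457 days = 9.465 years.

9.47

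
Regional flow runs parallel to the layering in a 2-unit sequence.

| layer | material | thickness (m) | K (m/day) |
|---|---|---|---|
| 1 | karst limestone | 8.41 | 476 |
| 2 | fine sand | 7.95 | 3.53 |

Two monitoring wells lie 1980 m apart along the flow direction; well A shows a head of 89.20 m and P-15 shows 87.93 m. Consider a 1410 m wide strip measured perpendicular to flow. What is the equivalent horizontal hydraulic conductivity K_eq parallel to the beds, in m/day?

246

Flow is parallel to layering, so each bed carries its own Darcy discharge and the transmissivities add.
Σ(K_i·b_i) = 476×8.41 + 3.53×7.95 = 4031 m²/day.
Total thickness b = 16.36 m, so K_eq = Σ(K_i·b_i)/b = 246.4 m/day.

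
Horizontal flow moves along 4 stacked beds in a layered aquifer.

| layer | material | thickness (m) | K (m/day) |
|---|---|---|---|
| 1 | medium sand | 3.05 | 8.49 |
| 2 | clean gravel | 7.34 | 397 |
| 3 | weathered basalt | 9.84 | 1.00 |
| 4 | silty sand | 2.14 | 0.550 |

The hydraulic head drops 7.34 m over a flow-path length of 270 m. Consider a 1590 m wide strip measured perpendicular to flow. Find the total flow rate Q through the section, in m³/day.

Flow is parallel to layering, so each bed carries its own Darcy discharge and the transmissivities add.
Σ(K_i·b_i) = 8.49×3.05 + 397×7.34 + 1.00×9.84 + 0.550×2.14 = 2951 m²/day.
Hydraulic gradient i = Δh / L = 7.34 / 270 = 0.02719.
Q = Σ(K_i·b_i) · W · i = 2951 × 1590 × 0.02719 = 1.276e+05 m³/day.

128000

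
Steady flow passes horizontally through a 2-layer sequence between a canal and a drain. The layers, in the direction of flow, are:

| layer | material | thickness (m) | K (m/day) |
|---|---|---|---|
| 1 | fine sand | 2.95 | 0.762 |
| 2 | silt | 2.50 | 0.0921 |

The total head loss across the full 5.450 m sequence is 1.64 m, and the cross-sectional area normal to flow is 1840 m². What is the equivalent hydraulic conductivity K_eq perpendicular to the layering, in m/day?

0.176

Flow is perpendicular to layering, so the layers act in series and the equivalent K is the thickness-weighted harmonic mean.
Total thickness L = 2.95 + 2.50 = 5.450 m.
Σ(b_i/K_i) = 2.95/0.762 + 2.50/0.0921 = 31.02 d.
K_eq = L / Σ(b_i/K_i) = 5.450 / 31.02 = 0.1757 m/day.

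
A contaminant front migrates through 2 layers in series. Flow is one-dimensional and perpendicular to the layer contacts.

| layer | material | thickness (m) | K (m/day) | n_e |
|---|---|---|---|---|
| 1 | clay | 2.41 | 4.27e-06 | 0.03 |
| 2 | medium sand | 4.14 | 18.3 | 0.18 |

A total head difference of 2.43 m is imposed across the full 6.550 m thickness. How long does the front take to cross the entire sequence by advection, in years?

520

With flow normal to the layers, continuity requires the same specific discharge q through every layer.
Σ(b_i/K_i) = 2.41/4.27e-06 + 4.14/18.3 = 5.644e+05 d.
q = Δh / Σ(b_i/K_i) = 2.43 / 5.644e+05 = 4.305e-06 m/day.
In each layer the seepage velocity is v_i = q/n_i, so the layer transit time is t_i = b_i·n_i / q:
  layer 1 (clay): t_1 = 2.41 × 0.03 / 4.305e-06 = 16793 d
  layer 2 (medium sand): t_2 = 4.14 × 0.18 / 4.305e-06 = 1.731e+05 d
Total t = Σ t_i = 1.899e+05 days = 519.9 years.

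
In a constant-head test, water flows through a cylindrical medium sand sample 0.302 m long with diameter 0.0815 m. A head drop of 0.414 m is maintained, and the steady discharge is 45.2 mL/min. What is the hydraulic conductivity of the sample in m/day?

Cross-sectional area A = π·(d/2)² = π × (0.0815/2)² = 0.005217 m².
Convert discharge: 45.2 mL/min = 7.533e-07 m³/s.
Darcy's law rearranged: K = Q·L / (A·Δh) = 7.533e-07 × 0.302 / (0.005217 × 0.414) = 0.0001053 m/s = 9.101 m/day.

9.10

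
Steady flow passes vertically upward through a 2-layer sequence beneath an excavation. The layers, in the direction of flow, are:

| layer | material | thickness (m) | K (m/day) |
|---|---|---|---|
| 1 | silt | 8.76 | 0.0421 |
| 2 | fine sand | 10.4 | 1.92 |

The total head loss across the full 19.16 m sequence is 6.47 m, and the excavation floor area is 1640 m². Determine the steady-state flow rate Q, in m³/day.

49.7

Flow is perpendicular to layering, so the layers act in series and the equivalent K is the thickness-weighted harmonic mean.
Total thickness L = 8.76 + 10.4 = 19.16 m.
Σ(b_i/K_i) = 8.76/0.0421 + 10.4/1.92 = 213.5 d.
K_eq = L / Σ(b_i/K_i) = 19.16 / 213.5 = 0.08975 m/day.
Q = K_eq · A · (Δh/L) = 0.08975 × 1640 × (6.47/19.16) = 49.70 m³/day.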